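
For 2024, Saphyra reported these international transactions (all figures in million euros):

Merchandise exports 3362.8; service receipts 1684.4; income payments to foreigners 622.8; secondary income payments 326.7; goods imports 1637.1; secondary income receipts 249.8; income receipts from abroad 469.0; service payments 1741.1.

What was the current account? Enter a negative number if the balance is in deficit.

Goods balance = 3362.8 - 1637.1 = 1725.7
Services balance = 1684.4 - 1741.1 = -56.7
Trade balance (goods + services) = 1725.7 + (-56.7) = 1669.0
Net primary income = 469.0 - 622.8 = -153.8
Net secondary income = 249.8 - 326.7 = -76.9
Current account = 1669.0 + (-153.8) + (-76.9) = 1438.3

1438.3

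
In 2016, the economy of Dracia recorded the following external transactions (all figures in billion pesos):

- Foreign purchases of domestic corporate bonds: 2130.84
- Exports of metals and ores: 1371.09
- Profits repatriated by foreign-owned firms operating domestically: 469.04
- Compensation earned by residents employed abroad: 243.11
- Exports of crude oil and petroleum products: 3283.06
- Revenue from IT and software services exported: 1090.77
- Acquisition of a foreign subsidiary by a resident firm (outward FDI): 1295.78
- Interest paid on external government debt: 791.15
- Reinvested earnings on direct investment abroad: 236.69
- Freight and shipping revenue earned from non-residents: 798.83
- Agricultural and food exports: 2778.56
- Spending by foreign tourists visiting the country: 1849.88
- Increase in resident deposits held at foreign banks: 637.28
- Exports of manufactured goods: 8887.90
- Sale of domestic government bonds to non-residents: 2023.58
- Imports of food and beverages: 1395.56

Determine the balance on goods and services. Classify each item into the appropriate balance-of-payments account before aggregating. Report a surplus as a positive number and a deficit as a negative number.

Goods: -1395.56 + 2778.56 + 8887.90 + 3283.06 + 1371.09 = 14925.05
Services: 1849.88 + 1090.77 + 798.83 = 3739.48
Trade balance = 14925.05 + 3739.48 = 18664.53
(Excluded from the trade balance — financial account: foreign purchases of domestic corporate bonds 2130.84, acquisition of a foreign subsidiary by a resident firm (outward FDI) 1295.78, increase in resident deposits held at foreign banks 637.28, sale of domestic government bonds to non-residents 2023.58; primary income: profits repatriated by foreign-owned firms operating domestically 469.04, compensation earned by residents employed abroad 243.11, interest paid on external government debt 791.15, reinvested earnings on direct investment abroad 236.69.)

18664.53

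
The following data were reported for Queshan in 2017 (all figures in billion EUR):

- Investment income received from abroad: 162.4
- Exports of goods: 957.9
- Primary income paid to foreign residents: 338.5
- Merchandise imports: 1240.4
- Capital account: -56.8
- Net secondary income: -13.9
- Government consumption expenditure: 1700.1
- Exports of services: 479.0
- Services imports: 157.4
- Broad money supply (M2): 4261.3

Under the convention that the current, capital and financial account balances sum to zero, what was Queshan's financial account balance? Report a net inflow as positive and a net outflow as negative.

Goods balance = 957.9 - 1240.4 = -282.5
Services balance = 479.0 - 157.4 = 321.6
Trade balance (goods + services) = -282.5 + 321.6 = 39.1
Net primary income = 162.4 - 338.5 = -176.1
Net secondary income = -13.9
Current account = 39.1 + (-176.1) + (-13.9) = -150.9
Financial account = -(-150.9 + (-56.8)) = 207.7

207.7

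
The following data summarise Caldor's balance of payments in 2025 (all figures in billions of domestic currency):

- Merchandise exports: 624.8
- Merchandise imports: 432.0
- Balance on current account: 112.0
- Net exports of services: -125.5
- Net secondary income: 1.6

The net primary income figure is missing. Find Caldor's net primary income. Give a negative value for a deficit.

Current account = goods balance + services balance + net primary income + net secondary income
Sum of the known components = 68.9
Net primary income = CA - (known components) = 112.0 - 68.9 = 43.1

43.1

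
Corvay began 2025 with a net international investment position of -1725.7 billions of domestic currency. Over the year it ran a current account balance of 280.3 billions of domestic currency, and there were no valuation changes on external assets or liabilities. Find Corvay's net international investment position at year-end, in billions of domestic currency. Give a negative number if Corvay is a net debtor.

With no valuation effects, change in NIIP = current account = 280.3
End-of-year NIIP = -1725.7 + 280.3 = -1445.4

-1445.4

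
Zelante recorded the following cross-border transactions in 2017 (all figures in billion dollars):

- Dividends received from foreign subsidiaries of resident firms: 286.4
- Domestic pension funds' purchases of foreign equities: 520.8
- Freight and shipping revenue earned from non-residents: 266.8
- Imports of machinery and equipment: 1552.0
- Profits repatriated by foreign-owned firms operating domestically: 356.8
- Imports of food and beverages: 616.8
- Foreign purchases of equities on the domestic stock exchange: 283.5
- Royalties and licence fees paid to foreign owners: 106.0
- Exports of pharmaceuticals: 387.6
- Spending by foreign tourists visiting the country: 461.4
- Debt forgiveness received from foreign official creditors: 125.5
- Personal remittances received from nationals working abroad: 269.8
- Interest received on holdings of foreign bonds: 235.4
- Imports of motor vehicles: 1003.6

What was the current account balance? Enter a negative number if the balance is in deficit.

-1727.8

Goods: -616.8 - 1003.6 - 1552.0 + 387.6 = -2784.8
Services: 266.8 + 461.4 - 106.0 = 622.2
Primary income: 286.4 - 356.8 + 235.4 = 165.0
Secondary income: 269.8
Current account = (-2784.8) + 622.2 + 165.0 + 269.8 = -1727.8
(Excluded from the current account — financial account: domestic pension funds' purchases of foreign equities 520.8, foreign purchases of equities on the domestic stock exchange 283.5; capital account: debt forgiveness received from foreign official creditors 125.5.)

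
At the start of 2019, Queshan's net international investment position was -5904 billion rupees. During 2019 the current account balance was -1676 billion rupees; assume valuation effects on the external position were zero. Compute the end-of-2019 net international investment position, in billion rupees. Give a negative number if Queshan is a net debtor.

With no valuation effects, change in NIIP = current account = -1676
End-of-year NIIP = -5904 + (-1676) = -7580

-7580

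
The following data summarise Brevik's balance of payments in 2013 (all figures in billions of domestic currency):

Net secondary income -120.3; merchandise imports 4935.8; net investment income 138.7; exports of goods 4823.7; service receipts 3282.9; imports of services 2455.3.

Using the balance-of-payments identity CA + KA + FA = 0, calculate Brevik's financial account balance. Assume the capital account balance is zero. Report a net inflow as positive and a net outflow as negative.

-733.9

Goods balance = 4823.7 - 4935.8 = -112.1
Services balance = 3282.9 - 2455.3 = 827.6
Trade balance (goods + services) = -112.1 + 827.6 = 715.5
Net primary income = 138.7
Net secondary income = -120.3
Current account = 715.5 + 138.7 + (-120.3) = 733.9
Financial account = -(733.9) = -733.9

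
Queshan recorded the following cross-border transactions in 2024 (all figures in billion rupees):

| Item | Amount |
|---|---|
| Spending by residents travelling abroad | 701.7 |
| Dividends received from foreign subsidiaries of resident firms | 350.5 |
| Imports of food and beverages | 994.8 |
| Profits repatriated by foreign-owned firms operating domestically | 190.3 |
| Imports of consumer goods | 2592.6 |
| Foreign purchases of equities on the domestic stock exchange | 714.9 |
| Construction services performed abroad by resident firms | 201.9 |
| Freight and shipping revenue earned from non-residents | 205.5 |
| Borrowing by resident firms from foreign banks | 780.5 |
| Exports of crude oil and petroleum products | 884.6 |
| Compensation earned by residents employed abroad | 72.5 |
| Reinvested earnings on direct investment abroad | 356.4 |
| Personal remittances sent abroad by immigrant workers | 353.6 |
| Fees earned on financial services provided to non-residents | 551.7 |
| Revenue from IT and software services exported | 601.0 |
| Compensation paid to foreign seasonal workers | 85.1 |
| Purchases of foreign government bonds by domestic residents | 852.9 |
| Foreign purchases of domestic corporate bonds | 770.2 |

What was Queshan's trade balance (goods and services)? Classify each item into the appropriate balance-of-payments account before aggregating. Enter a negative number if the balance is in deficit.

Goods: 884.6 - 2592.6 - 994.8 = -2702.8
Services: 601.0 - 701.7 + 205.5 + 201.9 + 551.7 = 858.4
Trade balance = -2702.8 + 858.4 = -1844.4
(Excluded from the trade balance — primary income: dividends received from foreign subsidiaries of resident firms 350.5, profits repatriated by foreign-owned firms operating domestically 190.3, compensation earned by residents employed abroad 72.5, reinvested earnings on direct investment abroad 356.4, compensation paid to foreign seasonal workers 85.1; financial account: foreign purchases of equities on the domestic stock exchange 714.9, borrowing by resident firms from foreign banks 780.5, purchases of foreign government bonds by domestic residents 852.9, foreign purchases of domestic corporate bonds 770.2; secondary income: personal remittances sent abroad by immigrant workers 353.6.)

-1844.4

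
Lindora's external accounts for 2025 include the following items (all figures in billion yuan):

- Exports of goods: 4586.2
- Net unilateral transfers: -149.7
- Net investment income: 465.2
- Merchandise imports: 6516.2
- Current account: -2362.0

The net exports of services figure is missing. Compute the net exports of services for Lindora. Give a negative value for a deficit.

-747.5

Current account = goods balance + services balance + net primary income + net secondary income
Sum of the known components = -1614.5
Net exports of services = CA - (known components) = -2362.0 - (-1614.5) = -747.5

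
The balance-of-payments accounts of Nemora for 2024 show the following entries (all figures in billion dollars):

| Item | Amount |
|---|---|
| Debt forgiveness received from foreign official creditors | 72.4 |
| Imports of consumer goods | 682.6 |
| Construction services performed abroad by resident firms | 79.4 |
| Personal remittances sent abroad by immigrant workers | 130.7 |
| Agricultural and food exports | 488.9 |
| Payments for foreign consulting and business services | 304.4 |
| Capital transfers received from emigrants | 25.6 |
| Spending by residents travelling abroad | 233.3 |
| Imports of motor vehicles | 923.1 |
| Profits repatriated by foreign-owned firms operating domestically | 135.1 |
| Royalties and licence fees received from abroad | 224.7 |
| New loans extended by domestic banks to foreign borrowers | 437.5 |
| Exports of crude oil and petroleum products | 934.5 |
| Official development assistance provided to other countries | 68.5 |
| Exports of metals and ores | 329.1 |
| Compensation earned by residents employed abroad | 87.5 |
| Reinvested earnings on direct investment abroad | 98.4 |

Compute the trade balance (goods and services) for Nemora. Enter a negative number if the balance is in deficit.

-86.8

Goods: -923.1 - 682.6 + 329.1 + 488.9 + 934.5 = 146.8
Services: -233.3 + 79.4 - 304.4 + 224.7 = -233.6
Trade balance = 146.8 + (-233.6) = -86.8
(Excluded from the trade balance — capital account: debt forgiveness received from foreign official creditors 72.4, capital transfers received from emigrants 25.6; secondary income: personal remittances sent abroad by immigrant workers 130.7, official development assistance provided to other countries 68.5; primary income: profits repatriated by foreign-owned firms operating domestically 135.1, compensation earned by residents employed abroad 87.5, reinvested earnings on direct investment abroad 98.4; financial account: new loans extended by domestic banks to foreign borrowers 437.5.)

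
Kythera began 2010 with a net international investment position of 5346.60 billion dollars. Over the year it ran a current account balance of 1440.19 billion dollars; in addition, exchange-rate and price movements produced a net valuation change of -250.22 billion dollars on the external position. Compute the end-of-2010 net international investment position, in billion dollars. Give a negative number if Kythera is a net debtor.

6536.57

Change in NIIP = current account + net valuation change = 1440.19 + (-250.22) = 1189.97
End-of-year NIIP = 5346.60 + 1189.97 = 6536.57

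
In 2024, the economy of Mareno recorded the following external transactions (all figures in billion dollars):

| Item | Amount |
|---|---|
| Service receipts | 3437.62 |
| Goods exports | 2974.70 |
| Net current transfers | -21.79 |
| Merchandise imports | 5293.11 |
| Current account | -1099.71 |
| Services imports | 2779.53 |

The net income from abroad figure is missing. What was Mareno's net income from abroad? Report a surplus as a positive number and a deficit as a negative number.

582.40

Current account = goods balance + services balance + net primary income + net secondary income
Sum of the known components = -1682.11
Net income from abroad = CA - (known components) = -1099.71 - (-1682.11) = 582.40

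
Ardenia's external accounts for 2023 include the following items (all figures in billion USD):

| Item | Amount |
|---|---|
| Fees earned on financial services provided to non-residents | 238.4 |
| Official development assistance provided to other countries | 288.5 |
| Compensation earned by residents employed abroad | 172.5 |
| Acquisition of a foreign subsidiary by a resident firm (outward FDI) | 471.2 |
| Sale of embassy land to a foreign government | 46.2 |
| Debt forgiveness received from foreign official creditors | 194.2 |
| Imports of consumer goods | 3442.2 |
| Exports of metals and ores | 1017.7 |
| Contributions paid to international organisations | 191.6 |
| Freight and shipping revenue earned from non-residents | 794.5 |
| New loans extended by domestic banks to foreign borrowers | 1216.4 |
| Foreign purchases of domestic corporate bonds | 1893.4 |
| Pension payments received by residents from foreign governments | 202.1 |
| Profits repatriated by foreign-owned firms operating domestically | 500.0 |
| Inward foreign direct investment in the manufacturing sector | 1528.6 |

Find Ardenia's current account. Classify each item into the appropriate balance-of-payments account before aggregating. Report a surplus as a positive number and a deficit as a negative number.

-1997.1

Goods: 1017.7 - 3442.2 = -2424.5
Services: 794.5 + 238.4 = 1032.9
Primary income: -500.0 + 172.5 = -327.5
Secondary income: 202.1 - 191.6 - 288.5 = -278.0
Current account = (-2424.5) + 1032.9 + (-327.5) + (-278.0) = -1997.1
(Excluded from the current account — financial account: acquisition of a foreign subsidiary by a resident firm (outward FDI) 471.2, new loans extended by domestic banks to foreign borrowers 1216.4, foreign purchases of domestic corporate bonds 1893.4, inward foreign direct investment in the manufacturing sector 1528.6; capital account: sale of embassy land to a foreign government 46.2, debt forgiveness received from foreign official creditors 194.2.)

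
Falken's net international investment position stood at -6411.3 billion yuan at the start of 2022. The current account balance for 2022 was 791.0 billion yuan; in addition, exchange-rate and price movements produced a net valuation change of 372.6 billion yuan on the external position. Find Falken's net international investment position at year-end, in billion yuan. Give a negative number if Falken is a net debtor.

Change in NIIP = current account + net valuation change = 791.0 + 372.6 = 1163.6
End-of-year NIIP = -6411.3 + 1163.6 = -5247.7

-5247.7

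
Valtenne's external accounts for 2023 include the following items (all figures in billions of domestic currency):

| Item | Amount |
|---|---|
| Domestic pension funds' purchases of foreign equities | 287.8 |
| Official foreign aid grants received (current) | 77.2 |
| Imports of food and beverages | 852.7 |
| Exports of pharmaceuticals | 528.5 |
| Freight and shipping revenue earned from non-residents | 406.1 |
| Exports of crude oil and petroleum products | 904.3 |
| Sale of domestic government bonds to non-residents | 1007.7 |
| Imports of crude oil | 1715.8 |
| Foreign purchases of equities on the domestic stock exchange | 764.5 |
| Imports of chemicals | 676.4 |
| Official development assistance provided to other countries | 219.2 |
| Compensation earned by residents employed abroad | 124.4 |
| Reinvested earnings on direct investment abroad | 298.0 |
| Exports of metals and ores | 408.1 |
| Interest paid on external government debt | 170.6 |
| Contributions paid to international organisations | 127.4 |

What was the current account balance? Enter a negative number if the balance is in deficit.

-1015.5

Goods: 528.5 - 1715.8 - 676.4 + 408.1 + 904.3 - 852.7 = -1404.0
Services: 406.1
Primary income: 298.0 - 170.6 + 124.4 = 251.8
Secondary income: 77.2 - 127.4 - 219.2 = -269.4
Current account = (-1404.0) + 406.1 + 251.8 + (-269.4) = -1015.5
(Excluded from the current account — financial account: domestic pension funds' purchases of foreign equities 287.8, sale of domestic government bonds to non-residents 1007.7, foreign purchases of equities on the domestic stock exchange 764.5.)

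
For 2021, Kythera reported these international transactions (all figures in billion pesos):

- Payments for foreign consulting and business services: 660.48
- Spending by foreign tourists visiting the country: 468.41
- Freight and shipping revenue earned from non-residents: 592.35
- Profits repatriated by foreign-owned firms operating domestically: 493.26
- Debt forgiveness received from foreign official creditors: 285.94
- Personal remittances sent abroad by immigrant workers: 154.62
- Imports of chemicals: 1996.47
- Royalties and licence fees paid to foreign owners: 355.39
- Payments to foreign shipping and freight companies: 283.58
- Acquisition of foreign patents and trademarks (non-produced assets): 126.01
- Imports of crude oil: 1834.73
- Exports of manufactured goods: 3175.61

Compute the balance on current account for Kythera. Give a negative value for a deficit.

Goods: -1834.73 - 1996.47 + 3175.61 = -655.59
Services: 468.41 - 355.39 + 592.35 - 283.58 - 660.48 = -238.69
Primary income: -493.26
Secondary income: -154.62
Current account = (-655.59) + (-238.69) + (-493.26) + (-154.62) = -1542.16
(Excluded from the current account — capital account: debt forgiveness received from foreign official creditors 285.94, acquisition of foreign patents and trademarks (non-produced assets) 126.01.)

-1542.16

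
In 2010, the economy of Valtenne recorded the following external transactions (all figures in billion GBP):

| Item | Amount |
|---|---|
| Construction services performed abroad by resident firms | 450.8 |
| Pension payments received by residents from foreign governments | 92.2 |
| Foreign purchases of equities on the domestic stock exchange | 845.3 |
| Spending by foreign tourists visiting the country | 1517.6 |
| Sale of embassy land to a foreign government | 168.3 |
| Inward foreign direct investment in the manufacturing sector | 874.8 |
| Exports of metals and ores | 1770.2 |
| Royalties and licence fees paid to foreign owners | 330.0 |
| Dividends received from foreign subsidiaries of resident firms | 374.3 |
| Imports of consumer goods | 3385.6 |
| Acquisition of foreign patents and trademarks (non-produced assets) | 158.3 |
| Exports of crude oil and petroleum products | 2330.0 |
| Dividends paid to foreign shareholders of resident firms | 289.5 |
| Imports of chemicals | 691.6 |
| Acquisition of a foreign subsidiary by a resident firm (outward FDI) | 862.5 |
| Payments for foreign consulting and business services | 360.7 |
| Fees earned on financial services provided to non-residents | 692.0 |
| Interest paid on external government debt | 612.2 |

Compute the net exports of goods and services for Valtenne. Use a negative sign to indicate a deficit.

Goods: -3385.6 - 691.6 + 1770.2 + 2330.0 = 23.0
Services: 450.8 - 360.7 + 1517.6 + 692.0 - 330.0 = 1969.7
Trade balance = 23.0 + 1969.7 = 1992.7
(Excluded from the trade balance — secondary income: pension payments received by residents from foreign governments 92.2; financial account: foreign purchases of equities on the domestic stock exchange 845.3, inward foreign direct investment in the manufacturing sector 874.8, acquisition of a foreign subsidiary by a resident firm (outward FDI) 862.5; capital account: sale of embassy land to a foreign government 168.3, acquisition of foreign patents and trademarks (non-produced assets) 158.3; primary income: dividends received from foreign subsidiaries of resident firms 374.3, dividends paid to foreign shareholders of resident firms 289.5, interest paid on external government debt 612.2.)

1992.7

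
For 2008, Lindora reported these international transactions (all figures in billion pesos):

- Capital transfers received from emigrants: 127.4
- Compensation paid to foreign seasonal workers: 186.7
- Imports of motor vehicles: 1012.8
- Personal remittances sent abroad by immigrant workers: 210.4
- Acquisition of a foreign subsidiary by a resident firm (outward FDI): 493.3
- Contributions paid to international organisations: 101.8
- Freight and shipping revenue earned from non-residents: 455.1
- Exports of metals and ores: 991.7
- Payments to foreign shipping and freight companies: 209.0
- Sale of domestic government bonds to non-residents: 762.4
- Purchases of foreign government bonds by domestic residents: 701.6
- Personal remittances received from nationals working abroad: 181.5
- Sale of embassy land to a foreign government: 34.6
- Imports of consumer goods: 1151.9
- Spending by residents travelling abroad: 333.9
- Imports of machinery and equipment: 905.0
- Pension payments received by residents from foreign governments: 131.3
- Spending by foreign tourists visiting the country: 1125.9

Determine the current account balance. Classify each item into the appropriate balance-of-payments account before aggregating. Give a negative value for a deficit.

Goods: 991.7 - 1151.9 - 1012.8 - 905.0 = -2078.0
Services: 1125.9 - 333.9 + 455.1 - 209.0 = 1038.1
Primary income: -186.7
Secondary income: -101.8 - 210.4 + 181.5 + 131.3 = 0.6
Current account = (-2078.0) + 1038.1 + (-186.7) + 0.6 = -1226.0
(Excluded from the current account — capital account: capital transfers received from emigrants 127.4, sale of embassy land to a foreign government 34.6; financial account: acquisition of a foreign subsidiary by a resident firm (outward FDI) 493.3, sale of domestic government bonds to non-residents 762.4, purchases of foreign government bonds by domestic residents 701.6.)

-1226.0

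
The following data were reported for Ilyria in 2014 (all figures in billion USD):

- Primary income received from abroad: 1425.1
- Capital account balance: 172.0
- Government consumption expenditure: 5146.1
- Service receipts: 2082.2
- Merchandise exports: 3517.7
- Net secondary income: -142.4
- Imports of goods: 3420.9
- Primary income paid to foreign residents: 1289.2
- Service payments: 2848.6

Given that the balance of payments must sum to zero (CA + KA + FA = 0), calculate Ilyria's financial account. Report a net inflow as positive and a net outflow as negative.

Goods balance = 3517.7 - 3420.9 = 96.8
Services balance = 2082.2 - 2848.6 = -766.4
Trade balance (goods + services) = 96.8 + (-766.4) = -669.6
Net primary income = 1425.1 - 1289.2 = 135.9
Net secondary income = -142.4
Current account = -669.6 + 135.9 + (-142.4) = -676.1
Financial account = -(-676.1 + 172.0) = 504.1

504.1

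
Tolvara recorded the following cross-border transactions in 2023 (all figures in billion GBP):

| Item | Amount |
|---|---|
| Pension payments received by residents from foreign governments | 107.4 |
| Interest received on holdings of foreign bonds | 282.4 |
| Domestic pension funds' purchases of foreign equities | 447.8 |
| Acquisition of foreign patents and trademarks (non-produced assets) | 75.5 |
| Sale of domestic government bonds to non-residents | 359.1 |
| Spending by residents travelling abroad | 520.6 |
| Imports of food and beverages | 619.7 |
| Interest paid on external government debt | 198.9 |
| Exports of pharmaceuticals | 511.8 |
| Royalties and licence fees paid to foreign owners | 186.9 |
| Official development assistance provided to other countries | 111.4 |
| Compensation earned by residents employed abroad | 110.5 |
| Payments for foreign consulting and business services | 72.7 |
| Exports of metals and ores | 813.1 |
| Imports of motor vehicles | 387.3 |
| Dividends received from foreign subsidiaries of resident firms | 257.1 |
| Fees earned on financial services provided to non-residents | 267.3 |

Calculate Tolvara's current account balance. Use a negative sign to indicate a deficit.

Goods: 511.8 + 813.1 - 387.3 - 619.7 = 317.9
Services: -520.6 + 267.3 - 72.7 - 186.9 = -512.9
Primary income: -198.9 + 110.5 + 282.4 + 257.1 = 451.1
Secondary income: -111.4 + 107.4 = -4.0
Current account = 317.9 + (-512.9) + 451.1 + (-4.0) = 252.1
(Excluded from the current account — financial account: domestic pension funds' purchases of foreign equities 447.8, sale of domestic government bonds to non-residents 359.1; capital account: acquisition of foreign patents and trademarks (non-produced assets) 75.5.)

252.1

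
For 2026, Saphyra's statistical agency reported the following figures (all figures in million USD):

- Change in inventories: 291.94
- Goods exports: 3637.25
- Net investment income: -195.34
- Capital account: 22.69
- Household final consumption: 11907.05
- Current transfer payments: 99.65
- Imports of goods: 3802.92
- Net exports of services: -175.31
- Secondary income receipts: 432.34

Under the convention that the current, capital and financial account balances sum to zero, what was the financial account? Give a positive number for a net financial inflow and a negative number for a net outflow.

Goods balance = 3637.25 - 3802.92 = -165.67
Services balance = -175.31
Trade balance (goods + services) = -165.67 + (-175.31) = -340.98
Net primary income = -195.34
Net secondary income = 432.34 - 99.65 = 332.69
Current account = -340.98 + (-195.34) + 332.69 = -203.63
Financial account = -(-203.63 + 22.69) = 180.94

180.94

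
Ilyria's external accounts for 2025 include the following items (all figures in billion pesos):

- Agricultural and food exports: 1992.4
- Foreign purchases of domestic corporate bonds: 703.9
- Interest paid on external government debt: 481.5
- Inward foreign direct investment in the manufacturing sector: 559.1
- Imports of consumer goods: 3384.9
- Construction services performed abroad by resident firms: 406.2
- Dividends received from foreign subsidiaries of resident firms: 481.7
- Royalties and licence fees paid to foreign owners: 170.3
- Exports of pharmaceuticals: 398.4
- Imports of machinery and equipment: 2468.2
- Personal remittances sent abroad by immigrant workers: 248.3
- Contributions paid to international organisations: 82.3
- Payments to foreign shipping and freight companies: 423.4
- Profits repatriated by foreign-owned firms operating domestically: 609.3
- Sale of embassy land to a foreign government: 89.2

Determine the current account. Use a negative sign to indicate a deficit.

-4589.5

Goods: 1992.4 - 3384.9 + 398.4 - 2468.2 = -3462.3
Services: -170.3 + 406.2 - 423.4 = -187.5
Primary income: 481.7 - 481.5 - 609.3 = -609.1
Secondary income: -82.3 - 248.3 = -330.6
Current account = (-3462.3) + (-187.5) + (-609.1) + (-330.6) = -4589.5
(Excluded from the current account — financial account: foreign purchases of domestic corporate bonds 703.9, inward foreign direct investment in the manufacturing sector 559.1; capital account: sale of embassy land to a foreign government 89.2.)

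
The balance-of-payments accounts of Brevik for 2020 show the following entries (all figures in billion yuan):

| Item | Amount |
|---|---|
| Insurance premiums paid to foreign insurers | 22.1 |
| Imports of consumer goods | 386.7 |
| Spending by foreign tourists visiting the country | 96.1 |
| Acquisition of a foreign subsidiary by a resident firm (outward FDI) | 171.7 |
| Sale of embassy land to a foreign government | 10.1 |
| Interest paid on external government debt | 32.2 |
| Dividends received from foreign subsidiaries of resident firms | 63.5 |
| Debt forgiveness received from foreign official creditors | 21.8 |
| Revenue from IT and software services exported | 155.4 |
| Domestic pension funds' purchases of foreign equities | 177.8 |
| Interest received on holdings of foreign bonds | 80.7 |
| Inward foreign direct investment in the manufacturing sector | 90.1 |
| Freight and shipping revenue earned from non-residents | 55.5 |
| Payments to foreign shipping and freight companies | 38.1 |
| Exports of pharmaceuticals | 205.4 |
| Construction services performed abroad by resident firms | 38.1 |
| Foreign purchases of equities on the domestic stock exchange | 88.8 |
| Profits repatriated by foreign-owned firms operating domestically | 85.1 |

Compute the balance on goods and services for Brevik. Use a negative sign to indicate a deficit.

103.6

Goods: -386.7 + 205.4 = -181.3
Services: -22.1 - 38.1 + 55.5 + 96.1 + 155.4 + 38.1 = 284.9
Trade balance = -181.3 + 284.9 = 103.6
(Excluded from the trade balance — financial account: acquisition of a foreign subsidiary by a resident firm (outward FDI) 171.7, domestic pension funds' purchases of foreign equities 177.8, inward foreign direct investment in the manufacturing sector 90.1, foreign purchases of equities on the domestic stock exchange 88.8; capital account: sale of embassy land to a foreign government 10.1, debt forgiveness received from foreign official creditors 21.8; primary income: interest paid on external government debt 32.2, dividends received from foreign subsidiaries of resident firms 63.5, interest received on holdings of foreign bonds 80.7, profits repatriated by foreign-owned firms operating domestically 85.1.)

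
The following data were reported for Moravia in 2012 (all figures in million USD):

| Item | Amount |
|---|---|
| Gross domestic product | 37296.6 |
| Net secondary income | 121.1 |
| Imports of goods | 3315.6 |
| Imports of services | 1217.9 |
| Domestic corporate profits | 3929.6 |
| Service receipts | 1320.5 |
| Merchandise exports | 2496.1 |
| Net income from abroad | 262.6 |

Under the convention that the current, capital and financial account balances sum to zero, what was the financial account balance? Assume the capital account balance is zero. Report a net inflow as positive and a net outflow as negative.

333.2

Goods balance = 2496.1 - 3315.6 = -819.5
Services balance = 1320.5 - 1217.9 = 102.6
Trade balance (goods + services) = -819.5 + 102.6 = -716.9
Net primary income = 262.6
Net secondary income = 121.1
Current account = -716.9 + 262.6 + 121.1 = -333.2
Financial account = -(-333.2) = 333.2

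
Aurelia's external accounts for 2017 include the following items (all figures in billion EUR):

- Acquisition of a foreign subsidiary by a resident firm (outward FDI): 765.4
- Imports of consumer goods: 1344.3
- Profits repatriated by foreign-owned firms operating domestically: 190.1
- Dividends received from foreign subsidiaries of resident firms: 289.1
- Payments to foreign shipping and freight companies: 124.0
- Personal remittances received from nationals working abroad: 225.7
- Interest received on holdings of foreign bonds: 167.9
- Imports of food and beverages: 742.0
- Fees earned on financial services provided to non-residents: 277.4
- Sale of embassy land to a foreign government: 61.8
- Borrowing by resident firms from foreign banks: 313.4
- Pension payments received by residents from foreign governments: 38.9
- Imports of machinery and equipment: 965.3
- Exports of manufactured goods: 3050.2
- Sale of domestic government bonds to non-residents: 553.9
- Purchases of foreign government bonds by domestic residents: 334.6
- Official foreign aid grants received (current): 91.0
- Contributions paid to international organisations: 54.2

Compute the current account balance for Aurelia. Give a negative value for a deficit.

Goods: 3050.2 - 1344.3 - 742.0 - 965.3 = -1.4
Services: 277.4 - 124.0 = 153.4
Primary income: 289.1 + 167.9 - 190.1 = 266.9
Secondary income: 38.9 + 91.0 - 54.2 + 225.7 = 301.4
Current account = (-1.4) + 153.4 + 266.9 + 301.4 = 720.3
(Excluded from the current account — financial account: acquisition of a foreign subsidiary by a resident firm (outward FDI) 765.4, borrowing by resident firms from foreign banks 313.4, sale of domestic government bonds to non-residents 553.9, purchases of foreign government bonds by domestic residents 334.6; capital account: sale of embassy land to a foreign government 61.8.)

720.3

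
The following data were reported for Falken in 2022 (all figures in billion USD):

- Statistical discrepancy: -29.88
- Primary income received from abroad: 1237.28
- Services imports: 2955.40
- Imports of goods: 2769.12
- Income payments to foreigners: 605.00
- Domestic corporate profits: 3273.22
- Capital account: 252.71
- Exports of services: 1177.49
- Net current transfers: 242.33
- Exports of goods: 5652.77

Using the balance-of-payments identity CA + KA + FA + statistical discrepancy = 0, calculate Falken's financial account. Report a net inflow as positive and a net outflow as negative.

Goods balance = 5652.77 - 2769.12 = 2883.65
Services balance = 1177.49 - 2955.40 = -1777.91
Trade balance (goods + services) = 2883.65 + (-1777.91) = 1105.74
Net primary income = 1237.28 - 605.00 = 632.28
Net secondary income = 242.33
Current account = 1105.74 + 632.28 + 242.33 = 1980.35
Financial account = -(1980.35 + 252.71 + (-29.88)) = -2203.18

-2203.18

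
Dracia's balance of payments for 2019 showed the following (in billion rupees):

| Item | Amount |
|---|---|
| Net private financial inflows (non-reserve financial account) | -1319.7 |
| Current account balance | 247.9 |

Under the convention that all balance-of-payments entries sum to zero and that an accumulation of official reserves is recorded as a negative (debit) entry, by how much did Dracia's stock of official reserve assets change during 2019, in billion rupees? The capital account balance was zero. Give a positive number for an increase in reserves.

-1071.8

Official reserve transactions balance = -(247.9 + (-1319.7)) = 1071.8
An accumulation of reserves is recorded as a debit (negative entry), so the change in the stock of reserves is the negative of that balance.
Change in official reserves = -(1071.8) = -1071.8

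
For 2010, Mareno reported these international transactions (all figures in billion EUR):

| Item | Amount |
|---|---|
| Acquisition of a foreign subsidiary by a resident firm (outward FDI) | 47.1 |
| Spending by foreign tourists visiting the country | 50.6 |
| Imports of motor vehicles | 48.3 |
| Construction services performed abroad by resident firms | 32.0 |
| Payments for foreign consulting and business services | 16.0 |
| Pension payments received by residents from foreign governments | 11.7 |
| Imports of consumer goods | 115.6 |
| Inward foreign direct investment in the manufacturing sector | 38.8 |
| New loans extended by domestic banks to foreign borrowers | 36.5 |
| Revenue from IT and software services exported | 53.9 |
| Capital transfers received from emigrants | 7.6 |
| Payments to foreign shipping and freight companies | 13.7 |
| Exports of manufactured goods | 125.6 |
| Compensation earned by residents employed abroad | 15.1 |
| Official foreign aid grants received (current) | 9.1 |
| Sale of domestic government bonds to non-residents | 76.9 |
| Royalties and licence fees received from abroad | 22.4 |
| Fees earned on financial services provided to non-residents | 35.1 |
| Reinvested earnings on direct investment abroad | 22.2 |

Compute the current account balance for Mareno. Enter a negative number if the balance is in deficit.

Goods: -115.6 - 48.3 + 125.6 = -38.3
Services: 22.4 + 50.6 + 53.9 - 13.7 + 32.0 - 16.0 + 35.1 = 164.3
Primary income: 15.1 + 22.2 = 37.3
Secondary income: 11.7 + 9.1 = 20.8
Current account = (-38.3) + 164.3 + 37.3 + 20.8 = 184.1
(Excluded from the current account — financial account: acquisition of a foreign subsidiary by a resident firm (outward FDI) 47.1, inward foreign direct investment in the manufacturing sector 38.8, new loans extended by domestic banks to foreign borrowers 36.5, sale of domestic government bonds to non-residents 76.9; capital account: capital transfers received from emigrants 7.6.)

184.1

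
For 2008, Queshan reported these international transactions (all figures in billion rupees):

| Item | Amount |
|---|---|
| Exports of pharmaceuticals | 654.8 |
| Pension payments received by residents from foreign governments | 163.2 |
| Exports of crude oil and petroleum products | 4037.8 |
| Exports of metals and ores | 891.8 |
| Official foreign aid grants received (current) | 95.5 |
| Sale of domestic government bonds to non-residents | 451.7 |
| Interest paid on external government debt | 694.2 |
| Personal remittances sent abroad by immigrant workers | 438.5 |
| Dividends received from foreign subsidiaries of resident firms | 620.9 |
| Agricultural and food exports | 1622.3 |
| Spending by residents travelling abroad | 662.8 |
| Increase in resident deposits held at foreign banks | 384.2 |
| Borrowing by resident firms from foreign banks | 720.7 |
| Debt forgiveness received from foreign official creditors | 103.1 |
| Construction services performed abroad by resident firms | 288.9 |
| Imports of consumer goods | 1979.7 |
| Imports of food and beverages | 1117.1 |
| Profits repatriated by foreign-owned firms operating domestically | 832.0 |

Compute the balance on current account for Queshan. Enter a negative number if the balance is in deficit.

Goods: -1117.1 + 4037.8 + 654.8 + 1622.3 + 891.8 - 1979.7 = 4109.9
Services: -662.8 + 288.9 = -373.9
Primary income: 620.9 - 694.2 - 832.0 = -905.3
Secondary income: 163.2 - 438.5 + 95.5 = -179.8
Current account = 4109.9 + (-373.9) + (-905.3) + (-179.8) = 2650.9
(Excluded from the current account — financial account: sale of domestic government bonds to non-residents 451.7, increase in resident deposits held at foreign banks 384.2, borrowing by resident firms from foreign banks 720.7; capital account: debt forgiveness received from foreign official creditors 103.1.)

2650.9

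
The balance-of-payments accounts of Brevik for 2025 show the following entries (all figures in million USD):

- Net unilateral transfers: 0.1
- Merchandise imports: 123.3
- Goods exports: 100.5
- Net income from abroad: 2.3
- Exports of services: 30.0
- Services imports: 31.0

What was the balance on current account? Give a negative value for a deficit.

-21.4

Goods balance = 100.5 - 123.3 = -22.8
Services balance = 30.0 - 31.0 = -1.0
Trade balance (goods + services) = -22.8 + (-1.0) = -23.8
Net primary income = 2.3
Net secondary income = 0.1
Current account = -23.8 + 2.3 + 0.1 = -21.4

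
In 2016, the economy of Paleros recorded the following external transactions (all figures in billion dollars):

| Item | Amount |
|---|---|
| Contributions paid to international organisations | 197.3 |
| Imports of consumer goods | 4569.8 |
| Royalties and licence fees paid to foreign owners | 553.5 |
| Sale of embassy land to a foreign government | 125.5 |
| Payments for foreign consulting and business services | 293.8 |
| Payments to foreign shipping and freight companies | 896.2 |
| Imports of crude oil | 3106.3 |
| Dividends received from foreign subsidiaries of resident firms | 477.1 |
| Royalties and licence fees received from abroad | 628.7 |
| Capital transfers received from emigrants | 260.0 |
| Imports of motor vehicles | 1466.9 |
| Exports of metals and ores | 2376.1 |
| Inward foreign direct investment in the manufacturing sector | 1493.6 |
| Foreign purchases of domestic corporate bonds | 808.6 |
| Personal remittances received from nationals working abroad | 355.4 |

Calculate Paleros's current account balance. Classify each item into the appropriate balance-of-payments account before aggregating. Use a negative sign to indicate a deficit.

Goods: -1466.9 + 2376.1 - 3106.3 - 4569.8 = -6766.9
Services: -553.5 + 628.7 - 896.2 - 293.8 = -1114.8
Primary income: 477.1
Secondary income: -197.3 + 355.4 = 158.1
Current account = (-6766.9) + (-1114.8) + 477.1 + 158.1 = -7246.5
(Excluded from the current account — capital account: sale of embassy land to a foreign government 125.5, capital transfers received from emigrants 260.0; financial account: inward foreign direct investment in the manufacturing sector 1493.6, foreign purchases of domestic corporate bonds 808.6.)

-7246.5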